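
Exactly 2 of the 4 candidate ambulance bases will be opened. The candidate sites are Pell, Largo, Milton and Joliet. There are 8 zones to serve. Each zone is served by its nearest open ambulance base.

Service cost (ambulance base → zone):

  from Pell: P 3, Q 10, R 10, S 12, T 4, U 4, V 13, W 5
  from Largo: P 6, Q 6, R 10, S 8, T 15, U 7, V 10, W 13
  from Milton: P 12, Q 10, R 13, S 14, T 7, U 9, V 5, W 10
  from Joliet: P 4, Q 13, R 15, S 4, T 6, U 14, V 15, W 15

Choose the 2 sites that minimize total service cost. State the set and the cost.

With exactly 2 open, each zone uses its cheapest among the chosen.
{Pell, Largo}: P→Pell 3, Q→Largo 6, R→Pell 10, S→Largo 8, T→Pell 4, U→Pell 4, V→Largo 10, W→Pell 5. Service cost 50.
{Pell, Milton}: service cost 53
{Pell, Joliet}: service cost 53
Among all 6 size-2 choices, {Pell, Largo} is lowest.

Choose Pell and Largo; total service cost 50.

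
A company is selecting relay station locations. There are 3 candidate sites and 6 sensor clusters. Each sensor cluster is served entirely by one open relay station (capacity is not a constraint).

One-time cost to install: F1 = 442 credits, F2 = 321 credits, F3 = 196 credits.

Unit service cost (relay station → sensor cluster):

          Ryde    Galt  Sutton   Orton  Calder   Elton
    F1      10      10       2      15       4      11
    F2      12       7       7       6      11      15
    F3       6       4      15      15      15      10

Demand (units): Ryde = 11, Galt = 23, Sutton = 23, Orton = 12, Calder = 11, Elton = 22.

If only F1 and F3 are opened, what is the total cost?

Each sensor cluster is assigned to its cheapest site among the open ones.
{F1, F3}: Ryde→F3 6·11=66, Galt→F3 4·23=92, Sutton→F1 2·23=46, Orton→F1 15·12=180, Calder→F1 4·11=44, Elton→F3 10·22=220. Service 648; fixed 638; total 1286.

Total cost: 1286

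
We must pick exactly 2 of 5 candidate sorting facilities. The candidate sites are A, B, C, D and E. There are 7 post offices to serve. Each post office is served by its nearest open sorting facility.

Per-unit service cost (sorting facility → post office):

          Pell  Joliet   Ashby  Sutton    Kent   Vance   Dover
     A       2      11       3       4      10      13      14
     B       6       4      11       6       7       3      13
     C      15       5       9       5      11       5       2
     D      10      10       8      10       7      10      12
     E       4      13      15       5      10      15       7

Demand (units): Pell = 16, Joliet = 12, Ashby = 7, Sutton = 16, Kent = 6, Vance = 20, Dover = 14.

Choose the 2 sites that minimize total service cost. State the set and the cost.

With exactly 2 open, each post office uses its cheapest among the chosen.
{A, C}: Pell→A 2·16=32, Joliet→C 5·12=60, Ashby→A 3·7=21, Sutton→A 4·16=64, Kent→A 10·6=60, Vance→C 5·20=100, Dover→C 2·14=28. Service cost 365.
{B, C}: service cost 417
{A, B}: service cost 449
Among all 10 size-2 choices, {A, C} is lowest.

Choose A and C; total service cost 365.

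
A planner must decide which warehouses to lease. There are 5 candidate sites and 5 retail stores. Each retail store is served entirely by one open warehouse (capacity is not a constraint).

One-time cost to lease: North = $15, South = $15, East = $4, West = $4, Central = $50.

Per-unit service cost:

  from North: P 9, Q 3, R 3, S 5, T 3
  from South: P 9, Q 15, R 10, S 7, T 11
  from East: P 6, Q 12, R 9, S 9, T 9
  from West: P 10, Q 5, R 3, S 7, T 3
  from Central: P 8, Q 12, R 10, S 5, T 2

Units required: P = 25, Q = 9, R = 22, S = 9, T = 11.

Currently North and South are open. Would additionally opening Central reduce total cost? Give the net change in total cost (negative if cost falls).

Current service cost with {North, South}: 396.
Adding Central: each retail store re-picks its cheapest; new service cost 360, saving 36.
Extra fixed cost: 50. Net change = 50 − 36 = 14.
(Totals: 426 → 440.)

No — net change +14 (cost rises by 14).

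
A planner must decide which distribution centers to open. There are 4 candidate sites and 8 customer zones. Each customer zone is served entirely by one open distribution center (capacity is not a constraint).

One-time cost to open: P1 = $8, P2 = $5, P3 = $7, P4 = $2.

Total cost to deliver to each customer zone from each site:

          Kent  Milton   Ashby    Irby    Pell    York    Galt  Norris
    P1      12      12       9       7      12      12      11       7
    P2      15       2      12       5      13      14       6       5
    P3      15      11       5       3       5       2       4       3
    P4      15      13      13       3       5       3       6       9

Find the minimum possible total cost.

For any fixed open set, each customer zone goes to its cheapest open site; total = fixed + service.
{P2, P3}: Kent→P2 15, Milton→P2 2, Ashby→P3 5, Irby→P3 3, Pell→P3 5, York→P3 2, Galt→P3 4, Norris→P3 3. Service 39; fixed 12; total 51.
{P2, P3, P4}: service 39 + fixed 14 = 53
{P3}: Kent→P3 15, Milton→P3 11, Ashby→P3 5, Irby→P3 3, Pell→P3 5, York→P3 2, Galt→P3 4, Norris→P3 3. Service 48; fixed 7; total 55.
{P1, P2, P3, P4}: Kent→P1 12, Milton→P2 2, Ashby→P3 5, Irby→P3 3, Pell→P3 5, York→P3 2, Galt→P3 4, Norris→P3 3. Service 36; fixed 22; total 58.
No other subset beats 51.

Minimum total cost: 51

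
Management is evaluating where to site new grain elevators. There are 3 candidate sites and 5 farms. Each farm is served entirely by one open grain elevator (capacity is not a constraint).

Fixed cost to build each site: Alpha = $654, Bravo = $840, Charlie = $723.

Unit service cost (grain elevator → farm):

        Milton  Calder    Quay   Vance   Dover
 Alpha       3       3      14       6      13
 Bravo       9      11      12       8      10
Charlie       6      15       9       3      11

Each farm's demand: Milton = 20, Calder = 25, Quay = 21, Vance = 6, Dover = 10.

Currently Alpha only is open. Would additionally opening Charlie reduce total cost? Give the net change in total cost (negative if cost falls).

No — net change +580 (cost rises by 580).

Current service cost with {Alpha}: 595.
Adding Charlie: each farm re-picks its cheapest; new service cost 452, saving 143.
Extra fixed cost: 723. Net change = 723 − 143 = 580.
(Totals: 1249 → 1829.)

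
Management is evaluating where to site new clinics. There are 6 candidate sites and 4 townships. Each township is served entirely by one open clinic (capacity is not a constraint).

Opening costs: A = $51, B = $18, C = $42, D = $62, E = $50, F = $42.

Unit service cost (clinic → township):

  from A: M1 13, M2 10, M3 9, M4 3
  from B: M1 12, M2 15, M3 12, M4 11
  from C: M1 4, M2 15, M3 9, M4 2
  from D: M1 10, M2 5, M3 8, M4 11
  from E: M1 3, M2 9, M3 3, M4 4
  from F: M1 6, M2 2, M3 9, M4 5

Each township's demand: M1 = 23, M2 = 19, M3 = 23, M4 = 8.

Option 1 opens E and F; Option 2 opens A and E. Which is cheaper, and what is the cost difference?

Option 1: {E, F}: M1→E 3·23=69, M2→F 2·19=38, M3→E 3·23=69, M4→E 4·8=32. Service 208; fixed 92; total 300.
Option 2: {A, E}: M1→E 3·23=69, M2→E 9·19=171, M3→E 3·23=69, M4→A 3·8=24. Service 333; fixed 101; total 434.
Difference: |300 − 434| = 134.

Option 1 is cheaper by 134.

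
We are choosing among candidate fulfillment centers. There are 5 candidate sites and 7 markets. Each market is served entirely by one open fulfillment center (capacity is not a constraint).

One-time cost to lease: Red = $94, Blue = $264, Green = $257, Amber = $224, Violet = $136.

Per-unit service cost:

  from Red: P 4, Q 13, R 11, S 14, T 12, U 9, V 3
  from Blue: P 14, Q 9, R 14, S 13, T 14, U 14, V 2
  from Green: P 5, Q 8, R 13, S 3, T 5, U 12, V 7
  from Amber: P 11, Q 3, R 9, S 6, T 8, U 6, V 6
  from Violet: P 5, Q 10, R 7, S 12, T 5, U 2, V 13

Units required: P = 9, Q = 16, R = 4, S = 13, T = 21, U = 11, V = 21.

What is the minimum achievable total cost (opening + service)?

For any fixed open set, each market goes to its cheapest open site; total = fixed + service.
{Red, Violet}: P→Red 4·9=36, Q→Violet 10·16=160, R→Violet 7·4=28, S→Violet 12·13=156, T→Violet 5·21=105, U→Violet 2·11=22, V→Red 3·21=63. Service 570; fixed 230; total 800.
{Amber, Violet}: P→Violet 5·9=45, Q→Amber 3·16=48, R→Violet 7·4=28, S→Amber 6·13=78, T→Violet 5·21=105, U→Violet 2·11=22, V→Amber 6·21=126. Service 452; fixed 360; total 812.
{Red, Amber}: service 495 + fixed 318 = 813
{Red, Blue, Green, Amber, Violet}: service 320 + fixed 975 = 1295
No other subset beats 800.

Minimum total cost: 800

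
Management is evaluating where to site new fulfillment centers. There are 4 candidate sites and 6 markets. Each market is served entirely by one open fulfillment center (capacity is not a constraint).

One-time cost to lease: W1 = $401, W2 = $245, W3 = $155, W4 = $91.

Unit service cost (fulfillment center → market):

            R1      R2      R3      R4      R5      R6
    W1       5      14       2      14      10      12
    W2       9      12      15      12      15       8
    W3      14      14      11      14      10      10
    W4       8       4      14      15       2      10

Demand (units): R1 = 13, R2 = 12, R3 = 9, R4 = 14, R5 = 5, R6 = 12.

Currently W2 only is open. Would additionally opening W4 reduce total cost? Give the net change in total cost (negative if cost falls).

Yes — net change −92 (cost falls by 92).

Current service cost with {W2}: 735.
Adding W4: each market re-picks its cheapest; new service cost 552, saving 183.
Extra fixed cost: 91. Net change = 91 − 183 = -92.
(Totals: 980 → 888.)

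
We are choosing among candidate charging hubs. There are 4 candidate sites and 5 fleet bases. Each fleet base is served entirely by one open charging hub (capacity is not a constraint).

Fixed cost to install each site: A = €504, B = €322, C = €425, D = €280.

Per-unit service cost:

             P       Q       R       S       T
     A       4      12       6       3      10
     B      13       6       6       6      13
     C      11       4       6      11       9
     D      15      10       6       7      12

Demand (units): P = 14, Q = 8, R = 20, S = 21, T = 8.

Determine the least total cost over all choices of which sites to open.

Minimum total cost: 902

For any fixed open set, each fleet base goes to its cheapest open site; total = fixed + service.
{B}: P→B 13·14=182, Q→B 6·8=48, R→B 6·20=120, S→B 6·21=126, T→B 13·8=104. Service 580; fixed 322; total 902.
{A}: P→A 4·14=56, Q→A 12·8=96, R→A 6·20=120, S→A 3·21=63, T→A 10·8=80. Service 415; fixed 504; total 919.
{D}: service 653 + fixed 280 = 933
{A, B, C, D}: service 343 + fixed 1531 = 1874
No other subset beats 902.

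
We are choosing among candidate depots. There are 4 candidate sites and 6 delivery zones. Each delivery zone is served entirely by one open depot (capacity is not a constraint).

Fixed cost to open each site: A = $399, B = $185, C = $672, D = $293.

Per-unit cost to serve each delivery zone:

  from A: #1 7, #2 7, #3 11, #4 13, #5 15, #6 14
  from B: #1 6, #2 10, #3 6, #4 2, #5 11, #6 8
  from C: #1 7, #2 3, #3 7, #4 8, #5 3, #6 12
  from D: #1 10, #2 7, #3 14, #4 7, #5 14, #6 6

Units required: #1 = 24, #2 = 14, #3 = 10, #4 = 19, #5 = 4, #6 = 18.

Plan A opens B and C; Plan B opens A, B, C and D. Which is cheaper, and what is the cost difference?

Plan A is cheaper by 656.

Plan A: {B, C}: #1→B 6·24=144, #2→C 3·14=42, #3→B 6·10=60, #4→B 2·19=38, #5→C 3·4=12, #6→B 8·18=144. Service 440; fixed 857; total 1297.
Plan B: {A, B, C, D}: #1→B 6·24=144, #2→C 3·14=42, #3→B 6·10=60, #4→B 2·19=38, #5→C 3·4=12, #6→D 6·18=108. Service 404; fixed 1549; total 1953.
Difference: |1297 − 1953| = 656.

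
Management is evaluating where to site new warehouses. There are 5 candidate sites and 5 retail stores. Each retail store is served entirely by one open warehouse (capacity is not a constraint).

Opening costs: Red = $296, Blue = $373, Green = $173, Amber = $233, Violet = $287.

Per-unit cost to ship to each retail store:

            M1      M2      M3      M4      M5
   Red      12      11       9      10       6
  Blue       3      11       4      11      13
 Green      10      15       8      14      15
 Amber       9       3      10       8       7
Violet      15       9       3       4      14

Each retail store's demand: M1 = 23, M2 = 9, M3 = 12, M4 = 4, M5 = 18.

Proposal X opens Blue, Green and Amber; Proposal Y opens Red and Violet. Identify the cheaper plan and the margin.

Proposal X is cheaper by 19.

Proposal X: {Blue, Green, Amber}: M1→Blue 3·23=69, M2→Amber 3·9=27, M3→Blue 4·12=48, M4→Amber 8·4=32, M5→Amber 7·18=126. Service 302; fixed 779; total 1081.
Proposal Y: {Red, Violet}: M1→Red 12·23=276, M2→Violet 9·9=81, M3→Violet 3·12=36, M4→Violet 4·4=16, M5→Red 6·18=108. Service 517; fixed 583; total 1100.
Difference: |1081 − 1100| = 19.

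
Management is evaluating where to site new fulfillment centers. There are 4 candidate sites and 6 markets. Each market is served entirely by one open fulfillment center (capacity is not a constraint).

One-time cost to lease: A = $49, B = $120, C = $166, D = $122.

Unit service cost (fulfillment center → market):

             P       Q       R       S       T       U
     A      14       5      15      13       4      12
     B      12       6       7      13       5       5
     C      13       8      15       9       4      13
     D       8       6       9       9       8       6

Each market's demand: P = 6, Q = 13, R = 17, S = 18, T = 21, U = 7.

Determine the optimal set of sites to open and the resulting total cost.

For any fixed open set, each market goes to its cheapest open site; total = fixed + service.
{A, D}: P→D 8·6=48, Q→A 5·13=65, R→D 9·17=153, S→D 9·18=162, T→A 4·21=84, U→D 6·7=42. Service 554; fixed 171; total 725.
{B}: service 643 + fixed 120 = 763
{D}: service 651 + fixed 122 = 773
{A, B, C, D}: service 513 + fixed 457 = 970
No other subset beats 725.

Open A and D; minimum total cost 725.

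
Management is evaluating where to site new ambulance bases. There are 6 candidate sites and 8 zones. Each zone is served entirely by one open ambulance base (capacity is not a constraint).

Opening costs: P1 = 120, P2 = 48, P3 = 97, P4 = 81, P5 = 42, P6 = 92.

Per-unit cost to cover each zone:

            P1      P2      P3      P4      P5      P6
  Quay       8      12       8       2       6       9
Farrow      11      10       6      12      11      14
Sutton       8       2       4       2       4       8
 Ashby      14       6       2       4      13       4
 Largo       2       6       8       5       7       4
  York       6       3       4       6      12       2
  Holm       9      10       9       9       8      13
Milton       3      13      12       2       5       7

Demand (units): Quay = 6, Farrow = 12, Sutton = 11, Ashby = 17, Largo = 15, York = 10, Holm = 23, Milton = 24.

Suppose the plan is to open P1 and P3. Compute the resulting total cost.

Each zone is assigned to its cheapest site among the open ones.
{P1, P3}: Quay→P1 8·6=48, Farrow→P3 6·12=72, Sutton→P3 4·11=44, Ashby→P3 2·17=34, Largo→P1 2·15=30, York→P3 4·10=40, Holm→P1 9·23=207, Milton→P1 3·24=72. Service 547; fixed 217; total 764.

Total cost: 764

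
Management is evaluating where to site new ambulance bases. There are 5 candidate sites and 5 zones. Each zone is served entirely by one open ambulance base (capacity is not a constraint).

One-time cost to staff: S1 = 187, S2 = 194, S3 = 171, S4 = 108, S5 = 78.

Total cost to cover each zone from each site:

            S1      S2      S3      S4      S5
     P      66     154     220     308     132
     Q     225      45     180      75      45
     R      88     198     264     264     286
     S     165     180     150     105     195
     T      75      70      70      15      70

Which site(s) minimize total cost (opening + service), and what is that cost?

For any fixed open set, each zone goes to its cheapest open site; total = fixed + service.
{S1, S4}: P→S1 66, Q→S4 75, R→S1 88, S→S4 105, T→S4 15. Service 349; fixed 295; total 644.
{S1, S4, S5}: P→S1 66, Q→S5 45, R→S1 88, S→S4 105, T→S4 15. Service 319; fixed 373; total 692.
{S1, S5}: P→S1 66, Q→S5 45, R→S1 88, S→S1 165, T→S5 70. Service 434; fixed 265; total 699.
{S1, S2, S3, S4, S5}: service 319 + fixed 738 = 1057
No other subset beats 644.

Open S1 and S4; minimum total cost 644.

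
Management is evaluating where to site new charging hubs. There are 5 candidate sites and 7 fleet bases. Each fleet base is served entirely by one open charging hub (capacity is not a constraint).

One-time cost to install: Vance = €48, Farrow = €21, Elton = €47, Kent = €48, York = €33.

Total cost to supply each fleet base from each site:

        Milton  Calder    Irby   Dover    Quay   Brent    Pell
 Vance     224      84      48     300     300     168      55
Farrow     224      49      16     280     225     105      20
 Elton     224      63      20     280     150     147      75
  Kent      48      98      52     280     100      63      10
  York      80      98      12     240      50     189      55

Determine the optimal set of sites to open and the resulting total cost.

For any fixed open set, each fleet base goes to its cheapest open site; total = fixed + service.
{Farrow, Kent, York}: Milton→Kent 48, Calder→Farrow 49, Irby→York 12, Dover→York 240, Quay→York 50, Brent→Kent 63, Pell→Kent 10. Service 472; fixed 102; total 574.
{Kent, York}: Milton→Kent 48, Calder→Kent 98, Irby→York 12, Dover→York 240, Quay→York 50, Brent→Kent 63, Pell→Kent 10. Service 521; fixed 81; total 602.
{Farrow, York}: service 556 + fixed 54 = 610
{Vance, Farrow, Elton, Kent, York}: service 472 + fixed 197 = 669
No other subset beats 574.

Open Farrow, Kent and York; minimum total cost 574.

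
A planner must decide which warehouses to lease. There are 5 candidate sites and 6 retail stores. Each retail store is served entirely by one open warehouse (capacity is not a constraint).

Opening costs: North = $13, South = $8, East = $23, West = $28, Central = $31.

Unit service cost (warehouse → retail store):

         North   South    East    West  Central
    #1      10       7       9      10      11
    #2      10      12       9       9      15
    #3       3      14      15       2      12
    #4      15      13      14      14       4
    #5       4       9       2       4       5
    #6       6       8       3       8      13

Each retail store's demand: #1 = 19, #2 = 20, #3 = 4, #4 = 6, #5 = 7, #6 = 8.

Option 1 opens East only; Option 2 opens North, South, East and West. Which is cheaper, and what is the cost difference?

Option 2 is cheaper by 47.

Option 1: {East}: #1→East 9·19=171, #2→East 9·20=180, #3→East 15·4=60, #4→East 14·6=84, #5→East 2·7=14, #6→East 3·8=24. Service 533; fixed 23; total 556.
Option 2: {North, South, East, West}: #1→South 7·19=133, #2→East 9·20=180, #3→West 2·4=8, #4→South 13·6=78, #5→East 2·7=14, #6→East 3·8=24. Service 437; fixed 72; total 509.
Difference: |556 − 509| = 47.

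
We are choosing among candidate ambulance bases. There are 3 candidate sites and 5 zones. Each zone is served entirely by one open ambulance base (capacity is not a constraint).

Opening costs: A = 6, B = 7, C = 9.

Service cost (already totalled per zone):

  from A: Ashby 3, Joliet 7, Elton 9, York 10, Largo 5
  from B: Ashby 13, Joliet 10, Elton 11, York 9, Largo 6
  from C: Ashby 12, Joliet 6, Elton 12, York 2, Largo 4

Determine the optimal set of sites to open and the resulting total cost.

For any fixed open set, each zone goes to its cheapest open site; total = fixed + service.
{A, C}: Ashby→A 3, Joliet→C 6, Elton→A 9, York→C 2, Largo→C 4. Service 24; fixed 15; total 39.
{A}: service 34 + fixed 6 = 40
{C}: service 36 + fixed 9 = 45
{A, B, C}: service 24 + fixed 22 = 46
No other subset beats 39.

Open A and C; minimum total cost 39.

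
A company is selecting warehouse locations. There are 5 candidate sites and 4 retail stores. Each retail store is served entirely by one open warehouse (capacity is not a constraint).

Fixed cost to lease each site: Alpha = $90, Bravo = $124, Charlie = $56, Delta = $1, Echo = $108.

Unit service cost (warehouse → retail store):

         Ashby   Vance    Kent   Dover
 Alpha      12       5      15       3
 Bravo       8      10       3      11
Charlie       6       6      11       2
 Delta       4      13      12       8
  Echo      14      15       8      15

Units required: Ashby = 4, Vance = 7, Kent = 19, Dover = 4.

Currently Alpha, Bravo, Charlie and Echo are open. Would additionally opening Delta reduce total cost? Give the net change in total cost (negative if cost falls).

Yes — net change −7 (cost falls by 7).

Current service cost with {Alpha, Bravo, Charlie, Echo}: 124.
Adding Delta: each retail store re-picks its cheapest; new service cost 116, saving 8.
Extra fixed cost: 1. Net change = 1 − 8 = -7.
(Totals: 502 → 495.)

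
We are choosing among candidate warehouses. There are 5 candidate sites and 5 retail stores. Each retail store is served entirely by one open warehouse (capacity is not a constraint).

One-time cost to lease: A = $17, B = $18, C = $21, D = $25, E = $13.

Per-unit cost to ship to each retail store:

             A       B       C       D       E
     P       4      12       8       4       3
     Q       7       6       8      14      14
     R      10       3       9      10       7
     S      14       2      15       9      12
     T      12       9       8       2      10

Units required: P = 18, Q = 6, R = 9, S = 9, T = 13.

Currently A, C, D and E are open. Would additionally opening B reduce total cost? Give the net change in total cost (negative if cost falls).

Current service cost with {A, C, D, E}: 266.
Adding B: each retail store re-picks its cheapest; new service cost 161, saving 105.
Extra fixed cost: 18. Net change = 18 − 105 = -87.
(Totals: 342 → 255.)

Yes — net change −87 (cost falls by 87).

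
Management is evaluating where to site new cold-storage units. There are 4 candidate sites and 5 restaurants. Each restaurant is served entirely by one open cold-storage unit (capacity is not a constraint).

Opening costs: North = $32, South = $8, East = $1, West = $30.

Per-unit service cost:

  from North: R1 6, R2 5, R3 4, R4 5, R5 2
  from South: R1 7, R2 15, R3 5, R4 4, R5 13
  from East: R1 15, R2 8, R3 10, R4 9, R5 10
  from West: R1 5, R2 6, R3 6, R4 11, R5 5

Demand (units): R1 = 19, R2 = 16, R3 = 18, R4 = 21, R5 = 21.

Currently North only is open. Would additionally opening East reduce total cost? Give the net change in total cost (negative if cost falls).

No — net change +1 (cost rises by 1).

Current service cost with {North}: 413.
Adding East: each restaurant re-picks its cheapest; new service cost 413, saving 0.
Extra fixed cost: 1. Net change = 1 − 0 = 1.
(Totals: 445 → 446.)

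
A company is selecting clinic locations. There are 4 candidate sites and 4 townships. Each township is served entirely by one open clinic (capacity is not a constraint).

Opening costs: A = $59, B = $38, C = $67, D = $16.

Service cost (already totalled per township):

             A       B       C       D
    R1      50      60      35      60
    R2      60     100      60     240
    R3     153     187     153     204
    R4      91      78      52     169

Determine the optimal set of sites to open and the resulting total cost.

For any fixed open set, each township goes to its cheapest open site; total = fixed + service.
{C}: R1→C 35, R2→C 60, R3→C 153, R4→C 52. Service 300; fixed 67; total 367.
{C, D}: service 300 + fixed 83 = 383
{B, C}: service 300 + fixed 105 = 405
{A, B, C, D}: R1→C 35, R2→A 60, R3→A 153, R4→C 52. Service 300; fixed 180; total 480.
(All 15 nonempty subsets were checked; C only is lowest.)

Open C only; minimum total cost 367.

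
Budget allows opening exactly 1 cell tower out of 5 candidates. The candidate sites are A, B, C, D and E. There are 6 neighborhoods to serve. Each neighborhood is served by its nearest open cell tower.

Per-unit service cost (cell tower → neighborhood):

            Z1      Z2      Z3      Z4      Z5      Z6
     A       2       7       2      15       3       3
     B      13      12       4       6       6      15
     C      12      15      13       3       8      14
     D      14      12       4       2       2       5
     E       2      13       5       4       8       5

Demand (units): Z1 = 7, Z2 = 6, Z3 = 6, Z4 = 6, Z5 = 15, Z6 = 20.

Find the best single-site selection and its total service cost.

Choose A only; total service cost 263.

With exactly 1 open, each neighborhood uses its cheapest among the chosen.
{A}: Z1→A 2·7=14, Z2→A 7·6=42, Z3→A 2·6=12, Z4→A 15·6=90, Z5→A 3·15=45, Z6→A 3·20=60. Service cost 263.
{D}: service cost 336
{E}: service cost 366
Among all 5 size-1 choices, {A} is lowest.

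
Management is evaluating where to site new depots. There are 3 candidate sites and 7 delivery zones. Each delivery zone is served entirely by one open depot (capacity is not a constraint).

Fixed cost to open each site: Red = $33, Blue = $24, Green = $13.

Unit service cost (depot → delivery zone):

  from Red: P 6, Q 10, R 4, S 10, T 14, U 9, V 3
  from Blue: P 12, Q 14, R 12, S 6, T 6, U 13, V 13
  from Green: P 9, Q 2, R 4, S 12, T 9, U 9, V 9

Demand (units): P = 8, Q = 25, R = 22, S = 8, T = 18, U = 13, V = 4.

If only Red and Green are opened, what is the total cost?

Total cost: 603

Each delivery zone is assigned to its cheapest site among the open ones.
{Red, Green}: P→Red 6·8=48, Q→Green 2·25=50, R→Red 4·22=88, S→Red 10·8=80, T→Green 9·18=162, U→Red 9·13=117, V→Red 3·4=12. Service 557; fixed 46; total 603.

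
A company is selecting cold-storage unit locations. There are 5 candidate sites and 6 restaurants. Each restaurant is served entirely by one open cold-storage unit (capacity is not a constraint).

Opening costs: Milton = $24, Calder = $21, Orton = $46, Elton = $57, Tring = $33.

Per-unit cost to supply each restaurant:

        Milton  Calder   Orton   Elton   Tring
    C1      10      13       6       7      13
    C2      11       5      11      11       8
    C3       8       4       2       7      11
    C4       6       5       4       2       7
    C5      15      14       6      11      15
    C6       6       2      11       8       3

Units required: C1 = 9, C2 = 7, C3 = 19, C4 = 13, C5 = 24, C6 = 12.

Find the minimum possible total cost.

Minimum total cost: 414

For any fixed open set, each restaurant goes to its cheapest open site; total = fixed + service.
{Calder, Orton}: C1→Orton 6·9=54, C2→Calder 5·7=35, C3→Orton 2·19=38, C4→Orton 4·13=52, C5→Orton 6·24=144, C6→Calder 2·12=24. Service 347; fixed 67; total 414.
{Milton, Calder, Orton}: service 347 + fixed 91 = 438
{Calder, Orton, Elton}: C1→Orton 6·9=54, C2→Calder 5·7=35, C3→Orton 2·19=38, C4→Elton 2·13=26, C5→Orton 6·24=144, C6→Calder 2·12=24. Service 321; fixed 124; total 445.
{Milton, Calder, Orton, Elton, Tring}: C1→Orton 6·9=54, C2→Calder 5·7=35, C3→Orton 2·19=38, C4→Elton 2·13=26, C5→Orton 6·24=144, C6→Calder 2·12=24. Service 321; fixed 181; total 502.
No other subset beats 414.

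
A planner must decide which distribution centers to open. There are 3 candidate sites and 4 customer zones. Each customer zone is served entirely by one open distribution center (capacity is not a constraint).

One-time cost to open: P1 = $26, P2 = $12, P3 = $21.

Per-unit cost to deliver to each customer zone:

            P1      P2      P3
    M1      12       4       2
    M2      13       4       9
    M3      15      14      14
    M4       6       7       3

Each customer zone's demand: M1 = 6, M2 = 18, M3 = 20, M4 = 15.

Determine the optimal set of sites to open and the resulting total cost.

For any fixed open set, each customer zone goes to its cheapest open site; total = fixed + service.
{P2, P3}: M1→P3 2·6=12, M2→P2 4·18=72, M3→P2 14·20=280, M4→P3 3·15=45. Service 409; fixed 33; total 442.
{P1, P2, P3}: M1→P3 2·6=12, M2→P2 4·18=72, M3→P2 14·20=280, M4→P3 3·15=45. Service 409; fixed 59; total 468.
{P2}: M1→P2 4·6=24, M2→P2 4·18=72, M3→P2 14·20=280, M4→P2 7·15=105. Service 481; fixed 12; total 493.
(All 7 nonempty subsets were checked; P2 and P3 is lowest.)

Open P2 and P3; minimum total cost 442.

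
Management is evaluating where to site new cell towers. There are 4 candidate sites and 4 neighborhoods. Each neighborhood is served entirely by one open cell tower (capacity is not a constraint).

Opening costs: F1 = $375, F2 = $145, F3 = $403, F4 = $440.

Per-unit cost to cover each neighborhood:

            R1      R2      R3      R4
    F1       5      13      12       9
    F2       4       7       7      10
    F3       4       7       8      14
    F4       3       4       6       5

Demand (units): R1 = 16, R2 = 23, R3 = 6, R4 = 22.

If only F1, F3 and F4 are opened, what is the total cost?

Each neighborhood is assigned to its cheapest site among the open ones.
{F1, F3, F4}: R1→F4 3·16=48, R2→F4 4·23=92, R3→F4 6·6=36, R4→F4 5·22=110. Service 286; fixed 1218; total 1504.

Total cost: 1504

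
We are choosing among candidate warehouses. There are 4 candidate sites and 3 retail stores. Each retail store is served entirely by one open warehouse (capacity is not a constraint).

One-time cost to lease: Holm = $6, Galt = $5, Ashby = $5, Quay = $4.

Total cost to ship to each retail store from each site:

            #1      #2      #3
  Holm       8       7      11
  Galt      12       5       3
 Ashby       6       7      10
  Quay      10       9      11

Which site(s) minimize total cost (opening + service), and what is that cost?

Open Galt and Ashby; minimum total cost 24.

For any fixed open set, each retail store goes to its cheapest open site; total = fixed + service.
{Galt, Ashby}: #1→Ashby 6, #2→Galt 5, #3→Galt 3. Service 14; fixed 10; total 24.
{Galt}: service 20 + fixed 5 = 25
{Holm, Galt}: service 16 + fixed 11 = 27
{Holm, Galt, Ashby, Quay}: #1→Ashby 6, #2→Galt 5, #3→Galt 3. Service 14; fixed 20; total 34.
(All 15 nonempty subsets were checked; Galt and Ashby is lowest.)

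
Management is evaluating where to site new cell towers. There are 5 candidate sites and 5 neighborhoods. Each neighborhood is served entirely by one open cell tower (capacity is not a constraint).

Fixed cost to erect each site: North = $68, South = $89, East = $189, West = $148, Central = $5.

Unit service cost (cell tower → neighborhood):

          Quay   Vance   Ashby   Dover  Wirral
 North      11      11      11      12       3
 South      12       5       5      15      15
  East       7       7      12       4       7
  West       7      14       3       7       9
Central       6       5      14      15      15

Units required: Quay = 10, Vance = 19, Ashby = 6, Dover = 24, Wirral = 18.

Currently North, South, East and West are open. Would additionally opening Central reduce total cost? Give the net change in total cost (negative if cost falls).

Current service cost with {North, South, East, West}: 333.
Adding Central: each neighborhood re-picks its cheapest; new service cost 323, saving 10.
Extra fixed cost: 5. Net change = 5 − 10 = -5.
(Totals: 827 → 822.)

Yes — net change −5 (cost falls by 5).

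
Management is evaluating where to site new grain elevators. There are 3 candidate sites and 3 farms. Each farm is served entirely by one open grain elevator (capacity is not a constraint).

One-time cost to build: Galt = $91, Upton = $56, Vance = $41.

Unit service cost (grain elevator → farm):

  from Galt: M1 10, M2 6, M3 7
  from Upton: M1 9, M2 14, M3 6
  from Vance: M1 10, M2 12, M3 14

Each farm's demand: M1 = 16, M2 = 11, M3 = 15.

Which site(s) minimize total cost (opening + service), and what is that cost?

For any fixed open set, each farm goes to its cheapest open site; total = fixed + service.
{Galt}: M1→Galt 10·16=160, M2→Galt 6·11=66, M3→Galt 7·15=105. Service 331; fixed 91; total 422.
{Upton}: service 388 + fixed 56 = 444
{Galt, Upton}: service 300 + fixed 147 = 447
{Galt, Upton, Vance}: M1→Upton 9·16=144, M2→Galt 6·11=66, M3→Upton 6·15=90. Service 300; fixed 188; total 488.
(All 7 nonempty subsets were checked; Galt only is lowest.)

Open Galt only; minimum total cost 422.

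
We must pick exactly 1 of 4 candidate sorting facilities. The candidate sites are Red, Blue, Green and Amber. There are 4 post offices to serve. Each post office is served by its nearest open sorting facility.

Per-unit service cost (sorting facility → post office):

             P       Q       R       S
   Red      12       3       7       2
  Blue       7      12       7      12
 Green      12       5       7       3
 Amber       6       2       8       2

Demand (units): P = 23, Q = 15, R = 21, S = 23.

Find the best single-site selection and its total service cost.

With exactly 1 open, each post office uses its cheapest among the chosen.
{Amber}: P→Amber 6·23=138, Q→Amber 2·15=30, R→Amber 8·21=168, S→Amber 2·23=46. Service cost 382.
{Red}: service cost 514
{Green}: service cost 567
Among all 4 size-1 choices, {Amber} is lowest.

Choose Amber only; total service cost 382.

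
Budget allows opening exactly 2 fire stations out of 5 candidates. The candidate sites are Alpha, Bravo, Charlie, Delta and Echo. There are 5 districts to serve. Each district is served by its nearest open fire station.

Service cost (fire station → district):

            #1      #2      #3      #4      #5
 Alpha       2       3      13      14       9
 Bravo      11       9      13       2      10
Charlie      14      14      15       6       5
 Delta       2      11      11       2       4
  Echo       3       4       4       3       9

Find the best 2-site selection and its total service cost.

With exactly 2 open, each district uses its cheapest among the chosen.
{Delta, Echo}: #1→Delta 2, #2→Echo 4, #3→Echo 4, #4→Delta 2, #5→Delta 4. Service cost 16.
{Charlie, Echo}: service cost 19
{Alpha, Echo}: service cost 21
Among all 10 size-2 choices, {Delta, Echo} is lowest.

Choose Delta and Echo; total service cost 16.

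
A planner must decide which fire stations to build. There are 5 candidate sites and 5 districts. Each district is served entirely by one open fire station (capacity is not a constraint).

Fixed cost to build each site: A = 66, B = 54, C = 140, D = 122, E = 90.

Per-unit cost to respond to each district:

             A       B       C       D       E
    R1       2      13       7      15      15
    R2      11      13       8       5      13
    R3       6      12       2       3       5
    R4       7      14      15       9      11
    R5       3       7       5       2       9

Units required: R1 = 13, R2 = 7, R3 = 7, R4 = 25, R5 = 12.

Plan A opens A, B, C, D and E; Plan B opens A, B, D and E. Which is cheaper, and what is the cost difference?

Plan A: {A, B, C, D, E}: R1→A 2·13=26, R2→D 5·7=35, R3→C 2·7=14, R4→A 7·25=175, R5→D 2·12=24. Service 274; fixed 472; total 746.
Plan B: {A, B, D, E}: R1→A 2·13=26, R2→D 5·7=35, R3→D 3·7=21, R4→A 7·25=175, R5→D 2·12=24. Service 281; fixed 332; total 613.
Difference: |746 − 613| = 133.

Plan B is cheaper by 133.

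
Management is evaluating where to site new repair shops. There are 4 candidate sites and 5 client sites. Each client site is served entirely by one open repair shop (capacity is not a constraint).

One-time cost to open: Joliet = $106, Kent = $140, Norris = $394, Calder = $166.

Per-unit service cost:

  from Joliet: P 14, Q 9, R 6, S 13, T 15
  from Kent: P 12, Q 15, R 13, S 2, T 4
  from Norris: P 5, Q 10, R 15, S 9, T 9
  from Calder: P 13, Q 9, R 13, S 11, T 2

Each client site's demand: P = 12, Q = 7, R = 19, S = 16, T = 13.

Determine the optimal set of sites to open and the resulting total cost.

For any fixed open set, each client site goes to its cheapest open site; total = fixed + service.
{Joliet, Kent}: P→Kent 12·12=144, Q→Joliet 9·7=63, R→Joliet 6·19=114, S→Kent 2·16=32, T→Kent 4·13=52. Service 405; fixed 246; total 651.
{Kent}: service 580 + fixed 140 = 720
{Joliet, Kent, Calder}: service 379 + fixed 412 = 791
{Joliet, Kent, Norris, Calder}: service 295 + fixed 806 = 1101
No other subset beats 651.

Open Joliet and Kent; minimum total cost 651.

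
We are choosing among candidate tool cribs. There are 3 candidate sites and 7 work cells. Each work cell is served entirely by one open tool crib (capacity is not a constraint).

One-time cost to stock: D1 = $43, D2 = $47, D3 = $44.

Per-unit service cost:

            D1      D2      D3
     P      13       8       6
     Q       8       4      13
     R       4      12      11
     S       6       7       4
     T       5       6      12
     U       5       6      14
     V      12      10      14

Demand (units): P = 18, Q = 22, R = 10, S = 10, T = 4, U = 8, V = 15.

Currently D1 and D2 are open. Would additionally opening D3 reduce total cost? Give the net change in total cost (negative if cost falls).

Current service cost with {D1, D2}: 542.
Adding D3: each work cell re-picks its cheapest; new service cost 486, saving 56.
Extra fixed cost: 44. Net change = 44 − 56 = -12.
(Totals: 632 → 620.)

Yes — net change −12 (cost falls by 12).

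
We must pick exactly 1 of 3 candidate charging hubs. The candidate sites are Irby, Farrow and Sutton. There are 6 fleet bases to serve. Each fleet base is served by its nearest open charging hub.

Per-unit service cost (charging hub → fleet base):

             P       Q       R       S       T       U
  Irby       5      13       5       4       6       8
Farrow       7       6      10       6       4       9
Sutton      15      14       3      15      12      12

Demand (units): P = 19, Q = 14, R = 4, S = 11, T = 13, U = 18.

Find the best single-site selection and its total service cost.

Choose Farrow only; total service cost 537.

With exactly 1 open, each fleet base uses its cheapest among the chosen.
{Farrow}: P→Farrow 7·19=133, Q→Farrow 6·14=84, R→Farrow 10·4=40, S→Farrow 6·11=66, T→Farrow 4·13=52, U→Farrow 9·18=162. Service cost 537.
{Irby}: service cost 563
{Sutton}: service cost 1030
Among all 3 size-1 choices, {Farrow} is lowest.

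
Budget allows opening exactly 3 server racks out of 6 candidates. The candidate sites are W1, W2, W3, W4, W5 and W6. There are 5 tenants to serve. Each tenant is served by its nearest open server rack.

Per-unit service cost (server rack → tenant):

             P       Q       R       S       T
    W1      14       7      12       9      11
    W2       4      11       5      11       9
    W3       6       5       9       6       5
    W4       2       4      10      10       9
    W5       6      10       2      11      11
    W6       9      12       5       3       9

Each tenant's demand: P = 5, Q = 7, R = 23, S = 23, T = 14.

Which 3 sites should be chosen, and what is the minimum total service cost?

Choose W3, W5 and W6; total service cost 250.

With exactly 3 open, each tenant uses its cheapest among the chosen.
{W3, W5, W6}: P→W3 6·5=30, Q→W3 5·7=35, R→W5 2·23=46, S→W6 3·23=69, T→W3 5·14=70. Service cost 250.
{W4, W5, W6}: service cost 279
{W3, W4, W5}: service cost 292
Among all 20 size-3 choices, {W3, W5, W6} is lowest.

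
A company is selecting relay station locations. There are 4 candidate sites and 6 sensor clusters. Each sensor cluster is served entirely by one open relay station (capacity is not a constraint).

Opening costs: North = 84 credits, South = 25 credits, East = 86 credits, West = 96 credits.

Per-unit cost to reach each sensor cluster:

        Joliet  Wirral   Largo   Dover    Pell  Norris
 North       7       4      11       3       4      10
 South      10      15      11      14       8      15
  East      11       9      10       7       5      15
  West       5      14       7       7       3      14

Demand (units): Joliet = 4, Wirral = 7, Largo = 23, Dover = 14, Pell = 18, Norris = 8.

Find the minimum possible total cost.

For any fixed open set, each sensor cluster goes to its cheapest open site; total = fixed + service.
{North, West}: Joliet→West 5·4=20, Wirral→North 4·7=28, Largo→West 7·23=161, Dover→North 3·14=42, Pell→West 3·18=54, Norris→North 10·8=80. Service 385; fixed 180; total 565.
{North}: service 503 + fixed 84 = 587
{North, South, West}: Joliet→West 5·4=20, Wirral→North 4·7=28, Largo→West 7·23=161, Dover→North 3·14=42, Pell→West 3·18=54, Norris→North 10·8=80. Service 385; fixed 205; total 590.
{North, South, East, West}: service 385 + fixed 291 = 676
No other subset beats 565.

Minimum total cost: 565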